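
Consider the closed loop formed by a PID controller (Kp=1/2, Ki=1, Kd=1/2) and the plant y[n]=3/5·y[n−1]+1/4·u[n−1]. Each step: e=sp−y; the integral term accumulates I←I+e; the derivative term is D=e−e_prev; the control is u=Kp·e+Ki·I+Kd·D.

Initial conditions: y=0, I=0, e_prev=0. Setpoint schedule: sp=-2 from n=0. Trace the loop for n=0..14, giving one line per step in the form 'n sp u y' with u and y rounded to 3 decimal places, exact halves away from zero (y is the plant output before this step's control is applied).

(exact arithmetic carried between steps; '≈' marks a value shown rounded to 6 d.p. or computed from one; I and e_prev carry over from the previous line; the table rounds u and y to 3 d.p., halves away from zero)
n=0: y=0, sp=-2, e=sp−y=-2; I=-2, D=e−e_prev=-2; u=1/2·(-2)+1·(-2)+1/2·(-2)=-4; next y=3/5·0+1/4·(-4)=-1
n=1: y=-1, sp=-2, e=sp−y=-1; I=-3, D=e−e_prev=1; u=1/2·(-1)+1·(-3)+1/2·1=-3; next y=3/5·(-1)+1/4·(-3)=-1.35
n=2: y=-1.35, sp=-2, e=sp−y=-0.65; I=-3.65, D=e−e_prev=0.35; u=1/2·(-0.65)+1·(-3.65)+1/2·0.35=-3.8; next y=3/5·(-1.35)+1/4·(-3.8)=-1.76
n=3: y=-1.76, sp=-2, e=sp−y=-0.24; I=-3.89, D=e−e_prev=0.41; u=1/2·(-0.24)+1·(-3.89)+1/2·0.41=-3.805; next y=3/5·(-1.76)+1/4·(-3.805)=-2.00725
n=4: y=-2.00725, sp=-2, e=sp−y=0.00725; I=-3.88275, D=e−e_prev=0.24725; u=1/2·0.00725+1·(-3.88275)+1/2·0.24725=-3.7555; next y=3/5·(-2.00725)+1/4·(-3.7555)=-2.143225
n=5: y=-2.143225, sp=-2, e=sp−y=0.143225; I=-3.739525, D=e−e_prev=0.135975; u=1/2·0.143225+1·(-3.739525)+1/2·0.135975=-3.599925; next y=3/5·(-2.143225)+1/4·(-3.599925)≈-2.185916
n=6: y≈-2.185916, sp=-2, e=sp−y≈0.185916; I≈-3.553609, D=e−e_prev≈0.042691; u=1/2·0.185916+1·(-3.553609)+1/2·0.042691≈-3.439305; next y=3/5·(-2.185916)+1/4·(-3.439305)≈-2.171376
n=7: y=-2.171376, sp=-2, e=sp−y=0.171376; I≈-3.382233, D=e−e_prev≈-0.014540; u=1/2·0.171376+1·(-3.382233)+1/2·(-0.014540)≈-3.303815; next y=3/5·(-2.171376)+1/4·(-3.303815)≈-2.128779
n=8: y≈-2.128779, sp=-2, e=sp−y≈0.128779; I≈-3.253453, D=e−e_prev≈-0.042597; u=1/2·0.128779+1·(-3.253453)+1/2·(-0.042597)≈-3.210362; next y=3/5·(-2.128779)+1/4·(-3.210362)≈-2.079858
n=9: y≈-2.079858, sp=-2, e=sp−y≈0.079858; I≈-3.173595, D=e−e_prev≈-0.048921; u=1/2·0.079858+1·(-3.173595)+1/2·(-0.048921)≈-3.158127; next y=3/5·(-2.079858)+1/4·(-3.158127)≈-2.037447
n=10: y≈-2.037447, sp=-2, e=sp−y≈0.037447; I≈-3.136149, D=e−e_prev≈-0.042412; u=1/2·0.037447+1·(-3.136149)+1/2·(-0.042412)≈-3.138631; next y=3/5·(-2.037447)+1/4·(-3.138631)≈-2.007126
n=11: y≈-2.007126, sp=-2, e=sp−y≈0.007126; I≈-3.129023, D=e−e_prev≈-0.030321; u=1/2·0.007126+1·(-3.129023)+1/2·(-0.030321)≈-3.140621; next y=3/5·(-2.007126)+1/4·(-3.140621)≈-1.989431
n=12: y≈-1.989431, sp=-2, e=sp−y≈-0.010569; I≈-3.139592, D=e−e_prev≈-0.017695; u=1/2·(-0.010569)+1·(-3.139592)+1/2·(-0.017695)≈-3.153725; next y=3/5·(-1.989431)+1/4·(-3.153725)≈-1.982090
n=13: y≈-1.982090, sp=-2, e=sp−y≈-0.017910; I≈-3.157503, D=e−e_prev≈-0.007341; u=1/2·(-0.017910)+1·(-3.157503)+1/2·(-0.007341)≈-3.170129; next y=3/5·(-1.982090)+1/4·(-3.170129)≈-1.981786
n=14: y≈-1.981786, sp=-2, e=sp−y≈-0.018214; I≈-3.175717, D=e−e_prev≈-0.000304; u=1/2·(-0.018214)+1·(-3.175717)+1/2·(-0.000304)≈-3.184976; next y=3/5·(-1.981786)+1/4·(-3.184976)≈-1.985315

0 -2 -4.000 0.000
1 -2 -3.000 -1.000
2 -2 -3.800 -1.350
3 -2 -3.805 -1.760
4 -2 -3.756 -2.007
5 -2 -3.600 -2.143
6 -2 -3.439 -2.186
7 -2 -3.304 -2.171
8 -2 -3.210 -2.129
9 -2 -3.158 -2.080
10 -2 -3.139 -2.037
11 -2 -3.141 -2.007
12 -2 -3.154 -1.989
13 -2 -3.170 -1.982
14 -2 -3.185 -1.982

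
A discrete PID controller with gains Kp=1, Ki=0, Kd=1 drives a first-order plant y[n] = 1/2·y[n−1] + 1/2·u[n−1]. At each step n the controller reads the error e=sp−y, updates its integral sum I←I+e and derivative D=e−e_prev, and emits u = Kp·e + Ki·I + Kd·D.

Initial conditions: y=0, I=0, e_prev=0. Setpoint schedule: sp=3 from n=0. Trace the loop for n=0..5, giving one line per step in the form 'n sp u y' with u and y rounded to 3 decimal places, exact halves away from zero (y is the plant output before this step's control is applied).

0 3 6.000 0.000
1 3 -3.000 3.000
2 3 6.000 0.000
3 3 -3.000 3.000
4 3 6.000 0.000
5 3 -3.000 3.000

(exact arithmetic carried between steps; '≈' marks a value shown rounded to 6 d.p. or computed from one; I and e_prev carry over from the previous line; the table rounds u and y to 3 d.p., halves away from zero)
n=0: y=0, sp=3, e=sp−y=3; I=3, D=e−e_prev=3; u=1·3+0·3+1·3=6; next y=1/2·0+1/2·6=3
n=1: y=3, sp=3, e=sp−y=0; I=3, D=e−e_prev=-3; u=1·0+0·3+1·(-3)=-3; next y=1/2·3+1/2·(-3)=0
n=2: y=0, sp=3, e=sp−y=3; I=6, D=e−e_prev=3; u=1·3+0·6+1·3=6; next y=1/2·0+1/2·6=3
n=3: y=3, sp=3, e=sp−y=0; I=6, D=e−e_prev=-3; u=1·0+0·6+1·(-3)=-3; next y=1/2·3+1/2·(-3)=0
n=4: y=0, sp=3, e=sp−y=3; I=9, D=e−e_prev=3; u=1·3+0·9+1·3=6; next y=1/2·0+1/2·6=3
n=5: y=3, sp=3, e=sp−y=0; I=9, D=e−e_prev=-3; u=1·0+0·9+1·(-3)=-3; next y=1/2·3+1/2·(-3)=0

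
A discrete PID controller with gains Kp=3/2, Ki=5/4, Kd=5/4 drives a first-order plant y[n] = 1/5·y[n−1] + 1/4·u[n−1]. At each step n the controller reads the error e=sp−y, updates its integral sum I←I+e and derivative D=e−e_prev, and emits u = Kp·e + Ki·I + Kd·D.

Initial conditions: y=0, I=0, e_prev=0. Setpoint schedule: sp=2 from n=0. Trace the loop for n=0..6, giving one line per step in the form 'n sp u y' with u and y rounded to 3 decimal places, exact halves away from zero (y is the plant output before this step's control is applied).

(exact arithmetic carried between steps; '≈' marks a value shown rounded to 6 d.p. or computed from one; I and e_prev carry over from the previous line; the table rounds u and y to 3 d.p., halves away from zero)
n=0: y=0, sp=2, e=sp−y=2; I=2, D=e−e_prev=2; u=3/2·2+5/4·2+5/4·2=8; next y=1/5·0+1/4·8=2
n=1: y=2, sp=2, e=sp−y=0; I=2, D=e−e_prev=-2; u=3/2·0+5/4·2+5/4·(-2)=0; next y=1/5·2+1/4·0=0.4
n=2: y=0.4, sp=2, e=sp−y=1.6; I=3.6, D=e−e_prev=1.6; u=3/2·1.6+5/4·3.6+5/4·1.6=8.9; next y=1/5·0.4+1/4·8.9=2.305
n=3: y=2.305, sp=2, e=sp−y=-0.305; I=3.295, D=e−e_prev=-1.905; u=3/2·(-0.305)+5/4·3.295+5/4·(-1.905)=1.28; next y=1/5·2.305+1/4·1.28=0.781
n=4: y=0.781, sp=2, e=sp−y=1.219; I=4.514, D=e−e_prev=1.524; u=3/2·1.219+5/4·4.514+5/4·1.524=9.376; next y=1/5·0.781+1/4·9.376=2.5002
n=5: y=2.5002, sp=2, e=sp−y=-0.5002; I=4.0138, D=e−e_prev=-1.7192; u=3/2·(-0.5002)+5/4·4.0138+5/4·(-1.7192)=2.11795; next y=1/5·2.5002+1/4·2.11795≈1.029528
n=6: y≈1.029528, sp=2, e=sp−y≈0.970473; I≈4.984273, D=e−e_prev≈1.470673; u=3/2·0.970473+5/4·4.984273+5/4·1.470673≈9.52439; next y=1/5·1.029528+1/4·9.52439≈2.587003

0 2 8.000 0.000
1 2 0.000 2.000
2 2 8.900 0.400
3 2 1.280 2.305
4 2 9.376 0.781
5 2 2.118 2.500
6 2 9.524 1.030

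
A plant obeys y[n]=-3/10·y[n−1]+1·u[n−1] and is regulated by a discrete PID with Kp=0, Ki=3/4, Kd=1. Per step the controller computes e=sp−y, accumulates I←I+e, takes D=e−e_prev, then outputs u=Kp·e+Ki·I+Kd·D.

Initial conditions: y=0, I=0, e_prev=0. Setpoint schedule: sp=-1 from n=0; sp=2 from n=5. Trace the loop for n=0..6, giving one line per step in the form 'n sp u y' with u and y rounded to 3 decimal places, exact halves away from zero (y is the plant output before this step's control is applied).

(exact arithmetic carried between steps; '≈' marks a value shown rounded to 6 d.p. or computed from one; I and e_prev carry over from the previous line; the table rounds u and y to 3 d.p., halves away from zero)
n=0: y=0, sp=-1, e=sp−y=-1; I=-1, D=e−e_prev=-1; u=0·(-1)+3/4·(-1)+1·(-1)=-1.75; next y=-3/10·0+1·(-1.75)=-1.75
n=1: y=-1.75, sp=-1, e=sp−y=0.75; I=-0.25, D=e−e_prev=1.75; u=0·0.75+3/4·(-0.25)+1·1.75=1.5625; next y=-3/10·(-1.75)+1·1.5625=2.0875
n=2: y=2.0875, sp=-1, e=sp−y=-3.0875; I=-3.3375, D=e−e_prev=-3.8375; u=0·(-3.0875)+3/4·(-3.3375)+1·(-3.8375)=-6.340625; next y=-3/10·2.0875+1·(-6.340625)=-6.966875
n=3: y=-6.966875, sp=-1, e=sp−y=5.966875; I=2.629375, D=e−e_prev=9.054375; u=0·5.966875+3/4·2.629375+1·9.054375≈11.026406; next y=-3/10·(-6.966875)+1·11.026406≈13.116469
n=4: y≈13.116469, sp=-1, e=sp−y≈-14.116469; I≈-11.487094, D=e−e_prev≈-20.083344; u=0·(-14.116469)+3/4·(-11.487094)+1·(-20.083344)≈-28.698664; next y=-3/10·13.116469+1·(-28.698664)≈-32.633605
n=5: y≈-32.633605, sp=2, e=sp−y≈34.633605; I≈23.146511, D=e−e_prev≈48.750073; u=0·34.633605+3/4·23.146511+1·48.750073≈66.109957; next y=-3/10·(-32.633605)+1·66.109957≈75.900038
n=6: y≈75.900038, sp=2, e=sp−y≈-73.900038; I≈-50.753527, D=e−e_prev≈-108.533643; u=0·(-73.900038)+3/4·(-50.753527)+1·(-108.533643)≈-146.598788; next y=-3/10·75.900038+1·(-146.598788)≈-169.368799

0 -1 -1.750 0.000
1 -1 1.563 -1.750
2 -1 -6.341 2.088
3 -1 11.026 -6.967
4 -1 -28.699 13.116
5 2 66.110 -32.634
6 2 -146.599 75.900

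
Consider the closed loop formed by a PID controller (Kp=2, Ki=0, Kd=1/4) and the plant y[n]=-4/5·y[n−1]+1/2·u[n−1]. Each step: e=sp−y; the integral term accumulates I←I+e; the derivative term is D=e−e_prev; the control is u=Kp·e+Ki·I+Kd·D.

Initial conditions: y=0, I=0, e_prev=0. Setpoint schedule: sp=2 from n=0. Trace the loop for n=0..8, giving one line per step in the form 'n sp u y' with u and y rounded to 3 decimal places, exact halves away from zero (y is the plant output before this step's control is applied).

(exact arithmetic carried between steps; '≈' marks a value shown rounded to 6 d.p. or computed from one; I and e_prev carry over from the previous line; the table rounds u and y to 3 d.p., halves away from zero)
n=0: y=0, sp=2, e=sp−y=2; I=2, D=e−e_prev=2; u=2·2+0·2+1/4·2=4.5; next y=-4/5·0+1/2·4.5=2.25
n=1: y=2.25, sp=2, e=sp−y=-0.25; I=1.75, D=e−e_prev=-2.25; u=2·(-0.25)+0·1.75+1/4·(-2.25)=-1.0625; next y=-4/5·2.25+1/2·(-1.0625)=-2.33125
n=2: y=-2.33125, sp=2, e=sp−y=4.33125; I=6.08125, D=e−e_prev=4.58125; u=2·4.33125+0·6.08125+1/4·4.58125≈9.807813; next y=-4/5·(-2.33125)+1/2·9.807813≈6.768906
n=3: y≈6.768906, sp=2, e=sp−y≈-4.768906; I≈1.312344, D=e−e_prev≈-9.100156; u=2·(-4.768906)+0·1.312344+1/4·(-9.100156)≈-11.812852; next y=-4/5·6.768906+1/2·(-11.812852)≈-11.321551
n=4: y≈-11.321551, sp=2, e=sp−y≈13.321551; I≈14.633895, D=e−e_prev≈18.090457; u=2·13.321551+0·14.633895+1/4·18.090457≈31.165716; next y=-4/5·(-11.321551)+1/2·31.165716≈24.640099
n=5: y≈24.640099, sp=2, e=sp−y≈-22.640099; I≈-8.006204, D=e−e_prev≈-35.961649; u=2·(-22.640099)+0·(-8.006204)+1/4·(-35.961649)≈-54.270609; next y=-4/5·24.640099+1/2·(-54.270609)≈-46.847384
n=6: y≈-46.847384, sp=2, e=sp−y≈48.847384; I≈40.841180, D=e−e_prev≈71.487482; u=2·48.847384+0·40.841180+1/4·71.487482≈115.566638; next y=-4/5·(-46.847384)+1/2·115.566638≈95.261226
n=7: y≈95.261226, sp=2, e=sp−y≈-93.261226; I≈-52.420046, D=e−e_prev≈-142.108609; u=2·(-93.261226)+0·(-52.420046)+1/4·(-142.108609)≈-222.049603; next y=-4/5·95.261226+1/2·(-222.049603)≈-187.233782
n=8: y≈-187.233782, sp=2, e=sp−y≈189.233782; I≈136.813736, D=e−e_prev≈282.495008; u=2·189.233782+0·136.813736+1/4·282.495008≈449.091316; next y=-4/5·(-187.233782)+1/2·449.091316≈374.332684

0 2 4.500 0.000
1 2 -1.063 2.250
2 2 9.808 -2.331
3 2 -11.813 6.769
4 2 31.166 -11.322
5 2 -54.271 24.640
6 2 115.567 -46.847
7 2 -222.050 95.261
8 2 449.091 -187.234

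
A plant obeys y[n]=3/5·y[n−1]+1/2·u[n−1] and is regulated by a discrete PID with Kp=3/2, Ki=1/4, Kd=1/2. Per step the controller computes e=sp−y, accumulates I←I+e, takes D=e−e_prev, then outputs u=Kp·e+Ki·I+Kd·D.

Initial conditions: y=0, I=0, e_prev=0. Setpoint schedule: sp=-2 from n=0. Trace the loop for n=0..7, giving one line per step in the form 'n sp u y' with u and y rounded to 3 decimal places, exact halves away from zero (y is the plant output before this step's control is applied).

0 -2 -4.500 0.000
1 -2 1.063 -2.250
2 -2 -3.220 -0.819
3 -2 0.086 -2.101
4 -2 -2.518 -1.218
5 -2 -0.535 -1.990
6 -2 -2.112 -1.461
7 -2 -0.922 -1.933

(exact arithmetic carried between steps; '≈' marks a value shown rounded to 6 d.p. or computed from one; I and e_prev carry over from the previous line; the table rounds u and y to 3 d.p., halves away from zero)
n=0: y=0, sp=-2, e=sp−y=-2; I=-2, D=e−e_prev=-2; u=3/2·(-2)+1/4·(-2)+1/2·(-2)=-4.5; next y=3/5·0+1/2·(-4.5)=-2.25
n=1: y=-2.25, sp=-2, e=sp−y=0.25; I=-1.75, D=e−e_prev=2.25; u=3/2·0.25+1/4·(-1.75)+1/2·2.25=1.0625; next y=3/5·(-2.25)+1/2·1.0625=-0.81875
n=2: y=-0.81875, sp=-2, e=sp−y=-1.18125; I=-2.93125, D=e−e_prev=-1.43125; u=3/2·(-1.18125)+1/4·(-2.93125)+1/2·(-1.43125)≈-3.220313; next y=3/5·(-0.81875)+1/2·(-3.220313)≈-2.101406
n=3: y≈-2.101406, sp=-2, e=sp−y≈0.101406; I≈-2.829844, D=e−e_prev≈1.282656; u=3/2·0.101406+1/4·(-2.829844)+1/2·1.282656≈0.085977; next y=3/5·(-2.101406)+1/2·0.085977≈-1.217855
n=4: y≈-1.217855, sp=-2, e=sp−y≈-0.782145; I≈-3.611988, D=e−e_prev≈-0.883551; u=3/2·(-0.782145)+1/4·(-3.611988)+1/2·(-0.883551)≈-2.517989; next y=3/5·(-1.217855)+1/2·(-2.517989)≈-1.989708
n=5: y≈-1.989708, sp=-2, e=sp−y≈-0.010292; I≈-3.622280, D=e−e_prev≈0.771852; u=3/2·(-0.010292)+1/4·(-3.622280)+1/2·0.771852≈-0.535082; next y=3/5·(-1.989708)+1/2·(-0.535082)≈-1.461366
n=6: y≈-1.461366, sp=-2, e=sp−y≈-0.538634; I≈-4.160915, D=e−e_prev≈-0.528342; u=3/2·(-0.538634)+1/4·(-4.160915)+1/2·(-0.528342)≈-2.112351; next y=3/5·(-1.461366)+1/2·(-2.112351)≈-1.932995
n=7: y≈-1.932995, sp=-2, e=sp−y≈-0.067005; I≈-4.227920, D=e−e_prev≈0.471629; u=3/2·(-0.067005)+1/4·(-4.227920)+1/2·0.471629≈-0.921673; next y=3/5·(-1.932995)+1/2·(-0.921673)≈-1.620633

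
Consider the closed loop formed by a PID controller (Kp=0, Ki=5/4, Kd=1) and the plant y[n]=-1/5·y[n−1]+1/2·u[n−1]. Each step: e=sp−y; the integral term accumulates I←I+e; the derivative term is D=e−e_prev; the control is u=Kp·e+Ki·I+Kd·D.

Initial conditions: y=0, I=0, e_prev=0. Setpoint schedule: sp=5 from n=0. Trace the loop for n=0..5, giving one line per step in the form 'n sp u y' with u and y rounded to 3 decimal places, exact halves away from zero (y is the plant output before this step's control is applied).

(exact arithmetic carried between steps; '≈' marks a value shown rounded to 6 d.p. or computed from one; I and e_prev carry over from the previous line; the table rounds u and y to 3 d.p., halves away from zero)
n=0: y=0, sp=5, e=sp−y=5; I=5, D=e−e_prev=5; u=0·5+5/4·5+1·5=11.25; next y=-1/5·0+1/2·11.25=5.625
n=1: y=5.625, sp=5, e=sp−y=-0.625; I=4.375, D=e−e_prev=-5.625; u=0·(-0.625)+5/4·4.375+1·(-5.625)=-0.15625; next y=-1/5·5.625+1/2·(-0.15625)=-1.203125
n=2: y=-1.203125, sp=5, e=sp−y=6.203125; I=10.578125, D=e−e_prev=6.828125; u=0·6.203125+5/4·10.578125+1·6.828125≈20.050781; next y=-1/5·(-1.203125)+1/2·20.050781≈10.266016
n=3: y≈10.266016, sp=5, e=sp−y≈-5.266016; I≈5.312109, D=e−e_prev≈-11.469141; u=0·(-5.266016)+5/4·5.312109+1·(-11.469141)≈-4.829004; next y=-1/5·10.266016+1/2·(-4.829004)≈-4.467705
n=4: y≈-4.467705, sp=5, e=sp−y≈9.467705; I≈14.779814, D=e−e_prev≈14.733721; u=0·9.467705+5/4·14.779814+1·14.733721≈33.208489; next y=-1/5·(-4.467705)+1/2·33.208489≈17.497785
n=5: y≈17.497785, sp=5, e=sp−y≈-12.497785; I≈2.282029, D=e−e_prev≈-21.965490; u=0·(-12.497785)+5/4·2.282029+1·(-21.965490)≈-19.112954; next y=-1/5·17.497785+1/2·(-19.112954)≈-13.056034

0 5 11.250 0.000
1 5 -0.156 5.625
2 5 20.051 -1.203
3 5 -4.829 10.266
4 5 33.208 -4.468
5 5 -19.113 17.498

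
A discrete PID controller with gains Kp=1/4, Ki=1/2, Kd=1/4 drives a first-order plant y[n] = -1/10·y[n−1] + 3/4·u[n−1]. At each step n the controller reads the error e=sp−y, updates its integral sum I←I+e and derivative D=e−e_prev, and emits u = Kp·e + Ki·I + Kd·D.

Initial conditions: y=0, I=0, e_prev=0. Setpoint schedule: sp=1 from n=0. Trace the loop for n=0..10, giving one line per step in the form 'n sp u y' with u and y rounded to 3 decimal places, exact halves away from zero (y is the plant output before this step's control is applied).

(exact arithmetic carried between steps; '≈' marks a value shown rounded to 6 d.p. or computed from one; I and e_prev carry over from the previous line; the table rounds u and y to 3 d.p., halves away from zero)
n=0: y=0, sp=1, e=sp−y=1; I=1, D=e−e_prev=1; u=1/4·1+1/2·1+1/4·1=1; next y=-1/10·0+3/4·1=0.75
n=1: y=0.75, sp=1, e=sp−y=0.25; I=1.25, D=e−e_prev=-0.75; u=1/4·0.25+1/2·1.25+1/4·(-0.75)=0.5; next y=-1/10·0.75+3/4·0.5=0.3
n=2: y=0.3, sp=1, e=sp−y=0.7; I=1.95, D=e−e_prev=0.45; u=1/4·0.7+1/2·1.95+1/4·0.45=1.2625; next y=-1/10·0.3+3/4·1.2625=0.916875
n=3: y=0.916875, sp=1, e=sp−y=0.083125; I=2.033125, D=e−e_prev=-0.616875; u=1/4·0.083125+1/2·2.033125+1/4·(-0.616875)=0.883125; next y=-1/10·0.916875+3/4·0.883125≈0.570656
n=4: y≈0.570656, sp=1, e=sp−y≈0.429344; I≈2.462469, D=e−e_prev≈0.346219; u=1/4·0.429344+1/2·2.462469+1/4·0.346219≈1.425125; next y=-1/10·0.570656+3/4·1.425125≈1.011778
n=5: y≈1.011778, sp=1, e=sp−y≈-0.011778; I≈2.450691, D=e−e_prev≈-0.441122; u=1/4·(-0.011778)+1/2·2.450691+1/4·(-0.441122)≈1.112120; next y=-1/10·1.011778+3/4·1.112120≈0.732912
n=6: y≈0.732912, sp=1, e=sp−y≈0.267088; I≈2.717778, D=e−e_prev≈0.278866; u=1/4·0.267088+1/2·2.717778+1/4·0.278866≈1.495377; next y=-1/10·0.732912+3/4·1.495377≈1.048242
n=7: y≈1.048242, sp=1, e=sp−y≈-0.048242; I≈2.669536, D=e−e_prev≈-0.315329; u=1/4·(-0.048242)+1/2·2.669536+1/4·(-0.315329)≈1.243875; next y=-1/10·1.048242+3/4·1.243875≈0.828082
n=8: y≈0.828082, sp=1, e=sp−y≈0.171918; I≈2.841454, D=e−e_prev≈0.220159; u=1/4·0.171918+1/2·2.841454+1/4·0.220159≈1.518746; next y=-1/10·0.828082+3/4·1.518746≈1.056251
n=9: y≈1.056251, sp=1, e=sp−y≈-0.056251; I≈2.785203, D=e−e_prev≈-0.228169; u=1/4·(-0.056251)+1/2·2.785203+1/4·(-0.228169)≈1.321496; next y=-1/10·1.056251+3/4·1.321496≈0.885497
n=10: y≈0.885497, sp=1, e=sp−y≈0.114503; I≈2.899706, D=e−e_prev≈0.170755; u=1/4·0.114503+1/2·2.899706+1/4·0.170755≈1.521167; next y=-1/10·0.885497+3/4·1.521167≈1.052326

0 1 1.000 0.000
1 1 0.500 0.750
2 1 1.263 0.300
3 1 0.883 0.917
4 1 1.425 0.571
5 1 1.112 1.012
6 1 1.495 0.733
7 1 1.244 1.048
8 1 1.519 0.828
9 1 1.321 1.056
10 1 1.521 0.885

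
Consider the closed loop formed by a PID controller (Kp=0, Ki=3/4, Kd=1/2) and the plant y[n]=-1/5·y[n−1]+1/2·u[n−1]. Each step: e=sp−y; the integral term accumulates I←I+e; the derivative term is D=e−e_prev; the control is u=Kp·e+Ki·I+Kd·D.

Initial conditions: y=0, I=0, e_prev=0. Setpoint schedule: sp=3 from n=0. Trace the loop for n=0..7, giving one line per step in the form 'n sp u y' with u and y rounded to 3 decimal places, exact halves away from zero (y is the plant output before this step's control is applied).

(exact arithmetic carried between steps; '≈' marks a value shown rounded to 6 d.p. or computed from one; I and e_prev carry over from the previous line; the table rounds u and y to 3 d.p., halves away from zero)
n=0: y=0, sp=3, e=sp−y=3; I=3, D=e−e_prev=3; u=0·3+3/4·3+1/2·3=3.75; next y=-1/5·0+1/2·3.75=1.875
n=1: y=1.875, sp=3, e=sp−y=1.125; I=4.125, D=e−e_prev=-1.875; u=0·1.125+3/4·4.125+1/2·(-1.875)=2.15625; next y=-1/5·1.875+1/2·2.15625=0.703125
n=2: y=0.703125, sp=3, e=sp−y=2.296875; I=6.421875, D=e−e_prev=1.171875; u=0·2.296875+3/4·6.421875+1/2·1.171875≈5.402344; next y=-1/5·0.703125+1/2·5.402344≈2.560547
n=3: y≈2.560547, sp=3, e=sp−y≈0.439453; I≈6.861328, D=e−e_prev≈-1.857422; u=0·0.439453+3/4·6.861328+1/2·(-1.857422)≈4.217285; next y=-1/5·2.560547+1/2·4.217285≈1.596533
n=4: y≈1.596533, sp=3, e=sp−y≈1.403467; I≈8.264795, D=e−e_prev≈0.964014; u=0·1.403467+3/4·8.264795+1/2·0.964014≈6.680603; next y=-1/5·1.596533+1/2·6.680603≈3.020995
n=5: y≈3.020995, sp=3, e=sp−y≈-0.020995; I≈8.243800, D=e−e_prev≈-1.424462; u=0·(-0.020995)+3/4·8.243800+1/2·(-1.424462)≈5.470619; next y=-1/5·3.020995+1/2·5.470619≈2.131111
n=6: y≈2.131111, sp=3, e=sp−y≈0.868889; I≈9.112689, D=e−e_prev≈0.889884; u=0·0.868889+3/4·9.112689+1/2·0.889884≈7.279459; next y=-1/5·2.131111+1/2·7.279459≈3.213507
n=7: y≈3.213507, sp=3, e=sp−y≈-0.213507; I≈8.899182, D=e−e_prev≈-1.082397; u=0·(-0.213507)+3/4·8.899182+1/2·(-1.082397)≈6.133188; next y=-1/5·3.213507+1/2·6.133188≈2.423893

0 3 3.750 0.000
1 3 2.156 1.875
2 3 5.402 0.703
3 3 4.217 2.561
4 3 6.681 1.597
5 3 5.471 3.021
6 3 7.279 2.131
7 3 6.133 3.214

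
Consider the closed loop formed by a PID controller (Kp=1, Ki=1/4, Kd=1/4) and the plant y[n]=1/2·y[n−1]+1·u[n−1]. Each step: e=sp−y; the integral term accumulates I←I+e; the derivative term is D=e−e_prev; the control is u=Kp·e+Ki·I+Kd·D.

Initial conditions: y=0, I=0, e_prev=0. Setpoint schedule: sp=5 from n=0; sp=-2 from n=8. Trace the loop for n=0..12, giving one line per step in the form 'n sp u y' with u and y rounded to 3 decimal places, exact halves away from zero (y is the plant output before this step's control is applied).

0 5 7.500 0.000
1 5 -3.750 7.500
2 5 8.750 0.000
3 5 -5.000 8.750
4 5 10.313 -0.625
5 5 -6.563 10.000
6 5 12.188 -1.563
7 5 -8.516 11.406
8 -2 3.953 -2.813
9 -2 -5.688 2.547
10 -2 4.957 -4.414
11 -2 -6.926 2.750
12 -2 6.129 -5.551

(exact arithmetic carried between steps; '≈' marks a value shown rounded to 6 d.p. or computed from one; I and e_prev carry over from the previous line; the table rounds u and y to 3 d.p., halves away from zero)
n=0: y=0, sp=5, e=sp−y=5; I=5, D=e−e_prev=5; u=1·5+1/4·5+1/4·5=7.5; next y=1/2·0+1·7.5=7.5
n=1: y=7.5, sp=5, e=sp−y=-2.5; I=2.5, D=e−e_prev=-7.5; u=1·(-2.5)+1/4·2.5+1/4·(-7.5)=-3.75; next y=1/2·7.5+1·(-3.75)=0
n=2: y=0, sp=5, e=sp−y=5; I=7.5, D=e−e_prev=7.5; u=1·5+1/4·7.5+1/4·7.5=8.75; next y=1/2·0+1·8.75=8.75
n=3: y=8.75, sp=5, e=sp−y=-3.75; I=3.75, D=e−e_prev=-8.75; u=1·(-3.75)+1/4·3.75+1/4·(-8.75)=-5; next y=1/2·8.75+1·(-5)=-0.625
n=4: y=-0.625, sp=5, e=sp−y=5.625; I=9.375, D=e−e_prev=9.375; u=1·5.625+1/4·9.375+1/4·9.375=10.3125; next y=1/2·(-0.625)+1·10.3125=10
n=5: y=10, sp=5, e=sp−y=-5; I=4.375, D=e−e_prev=-10.625; u=1·(-5)+1/4·4.375+1/4·(-10.625)=-6.5625; next y=1/2·10+1·(-6.5625)=-1.5625
n=6: y=-1.5625, sp=5, e=sp−y=6.5625; I=10.9375, D=e−e_prev=11.5625; u=1·6.5625+1/4·10.9375+1/4·11.5625=12.1875; next y=1/2·(-1.5625)+1·12.1875=11.40625
n=7: y=11.40625, sp=5, e=sp−y=-6.40625; I=4.53125, D=e−e_prev=-12.96875; u=1·(-6.40625)+1/4·4.53125+1/4·(-12.96875)=-8.515625; next y=1/2·11.40625+1·(-8.515625)=-2.8125
n=8: y=-2.8125, sp=-2, e=sp−y=0.8125; I=5.34375, D=e−e_prev=7.21875; u=1·0.8125+1/4·5.34375+1/4·7.21875=3.953125; next y=1/2·(-2.8125)+1·3.953125=2.546875
n=9: y=2.546875, sp=-2, e=sp−y=-4.546875; I=0.796875, D=e−e_prev=-5.359375; u=1·(-4.546875)+1/4·0.796875+1/4·(-5.359375)=-5.6875; next y=1/2·2.546875+1·(-5.6875)≈-4.414063
n=10: y≈-4.414063, sp=-2, e=sp−y≈2.414063; I≈3.210938, D=e−e_prev≈6.960938; u=1·2.414063+1/4·3.210938+1/4·6.960938≈4.957031; next y=1/2·(-4.414063)+1·4.957031≈2.75
n=11: y=2.75, sp=-2, e=sp−y=-4.75; I≈-1.539063, D=e−e_prev≈-7.164063; u=1·(-4.75)+1/4·(-1.539063)+1/4·(-7.164063)≈-6.925781; next y=1/2·2.75+1·(-6.925781)≈-5.550781
n=12: y≈-5.550781, sp=-2, e=sp−y≈3.550781; I≈2.011719, D=e−e_prev≈8.300781; u=1·3.550781+1/4·2.011719+1/4·8.300781≈6.128906; next y=1/2·(-5.550781)+1·6.128906≈3.353516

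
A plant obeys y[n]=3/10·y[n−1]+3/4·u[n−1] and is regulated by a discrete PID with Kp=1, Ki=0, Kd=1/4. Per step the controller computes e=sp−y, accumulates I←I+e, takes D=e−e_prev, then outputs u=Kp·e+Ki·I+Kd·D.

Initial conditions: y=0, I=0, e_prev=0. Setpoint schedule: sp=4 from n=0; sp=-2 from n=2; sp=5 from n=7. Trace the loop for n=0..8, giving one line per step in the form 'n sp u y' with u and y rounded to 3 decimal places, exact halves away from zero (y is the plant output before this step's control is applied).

(exact arithmetic carried between steps; '≈' marks a value shown rounded to 6 d.p. or computed from one; I and e_prev carry over from the previous line; the table rounds u and y to 3 d.p., halves away from zero)
n=0: y=0, sp=4, e=sp−y=4; I=4, D=e−e_prev=4; u=1·4+0·4+1/4·4=5; next y=3/10·0+3/4·5=3.75
n=1: y=3.75, sp=4, e=sp−y=0.25; I=4.25, D=e−e_prev=-3.75; u=1·0.25+0·4.25+1/4·(-3.75)=-0.6875; next y=3/10·3.75+3/4·(-0.6875)=0.609375
n=2: y=0.609375, sp=-2, e=sp−y=-2.609375; I=1.640625, D=e−e_prev=-2.859375; u=1·(-2.609375)+0·1.640625+1/4·(-2.859375)≈-3.324219; next y=3/10·0.609375+3/4·(-3.324219)≈-2.310352
n=3: y≈-2.310352, sp=-2, e=sp−y≈0.310352; I≈1.950977, D=e−e_prev≈2.919727; u=1·0.310352+0·1.950977+1/4·2.919727≈1.040283; next y=3/10·(-2.310352)+3/4·1.040283≈0.087107
n=4: y≈0.087107, sp=-2, e=sp−y≈-2.087107; I≈-0.136130, D=e−e_prev≈-2.397458; u=1·(-2.087107)+0·(-0.136130)+1/4·(-2.397458)≈-2.686472; next y=3/10·0.087107+3/4·(-2.686472)≈-1.988722
n=5: y≈-1.988722, sp=-2, e=sp−y≈-0.011278; I≈-0.147409, D=e−e_prev≈2.075829; u=1·(-0.011278)+0·(-0.147409)+1/4·2.075829≈0.507679; next y=3/10·(-1.988722)+3/4·0.507679≈-0.215857
n=6: y≈-0.215857, sp=-2, e=sp−y≈-1.784143; I≈-1.931551, D=e−e_prev≈-1.772864; u=1·(-1.784143)+0·(-1.931551)+1/4·(-1.772864)≈-2.227359; next y=3/10·(-0.215857)+3/4·(-2.227359)≈-1.735276
n=7: y≈-1.735276, sp=5, e=sp−y≈6.735276; I≈4.803725, D=e−e_prev≈8.519419; u=1·6.735276+0·4.803725+1/4·8.519419≈8.865131; next y=3/10·(-1.735276)+3/4·8.865131≈6.128265
n=8: y≈6.128265, sp=5, e=sp−y≈-1.128265; I≈3.675460, D=e−e_prev≈-7.863541; u=1·(-1.128265)+0·3.675460+1/4·(-7.863541)≈-3.094151; next y=3/10·6.128265+3/4·(-3.094151)≈-0.482133

0 4 5.000 0.000
1 4 -0.688 3.750
2 -2 -3.324 0.609
3 -2 1.040 -2.310
4 -2 -2.686 0.087
5 -2 0.508 -1.989
6 -2 -2.227 -0.216
7 5 8.865 -1.735
8 5 -3.094 6.128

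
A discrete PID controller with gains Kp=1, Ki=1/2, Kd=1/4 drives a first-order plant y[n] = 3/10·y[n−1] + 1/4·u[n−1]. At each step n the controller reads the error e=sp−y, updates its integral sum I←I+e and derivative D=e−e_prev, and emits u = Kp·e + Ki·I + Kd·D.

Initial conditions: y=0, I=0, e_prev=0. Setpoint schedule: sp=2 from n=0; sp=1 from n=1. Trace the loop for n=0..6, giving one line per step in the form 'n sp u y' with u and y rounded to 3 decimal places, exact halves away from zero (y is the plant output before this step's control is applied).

(exact arithmetic carried between steps; '≈' marks a value shown rounded to 6 d.p. or computed from one; I and e_prev carry over from the previous line; the table rounds u and y to 3 d.p., halves away from zero)
n=0: y=0, sp=2, e=sp−y=2; I=2, D=e−e_prev=2; u=1·2+1/2·2+1/4·2=3.5; next y=3/10·0+1/4·3.5=0.875
n=1: y=0.875, sp=1, e=sp−y=0.125; I=2.125, D=e−e_prev=-1.875; u=1·0.125+1/2·2.125+1/4·(-1.875)=0.71875; next y=3/10·0.875+1/4·0.71875≈0.442188
n=2: y≈0.442188, sp=1, e=sp−y≈0.557813; I≈2.682813, D=e−e_prev≈0.432813; u=1·0.557813+1/2·2.682813+1/4·0.432813≈2.007422; next y=3/10·0.442188+1/4·2.007422≈0.634512
n=3: y≈0.634512, sp=1, e=sp−y≈0.365488; I≈3.048301, D=e−e_prev≈-0.192324; u=1·0.365488+1/2·3.048301+1/4·(-0.192324)≈1.841558; next y=3/10·0.634512+1/4·1.841558≈0.650743
n=4: y≈0.650743, sp=1, e=sp−y≈0.349257; I≈3.397558, D=e−e_prev≈-0.016231; u=1·0.349257+1/2·3.397558+1/4·(-0.016231)≈2.043978; next y=3/10·0.650743+1/4·2.043978≈0.706217
n=5: y≈0.706217, sp=1, e=sp−y≈0.293783; I≈3.691340, D=e−e_prev≈-0.055475; u=1·0.293783+1/2·3.691340+1/4·(-0.055475)≈2.125584; next y=3/10·0.706217+1/4·2.125584≈0.743261
n=6: y≈0.743261, sp=1, e=sp−y≈0.256739; I≈3.948079, D=e−e_prev≈-0.037044; u=1·0.256739+1/2·3.948079+1/4·(-0.037044)≈2.221517; next y=3/10·0.743261+1/4·2.221517≈0.778358

0 2 3.500 0.000
1 1 0.719 0.875
2 1 2.007 0.442
3 1 1.842 0.635
4 1 2.044 0.651
5 1 2.126 0.706
6 1 2.222 0.743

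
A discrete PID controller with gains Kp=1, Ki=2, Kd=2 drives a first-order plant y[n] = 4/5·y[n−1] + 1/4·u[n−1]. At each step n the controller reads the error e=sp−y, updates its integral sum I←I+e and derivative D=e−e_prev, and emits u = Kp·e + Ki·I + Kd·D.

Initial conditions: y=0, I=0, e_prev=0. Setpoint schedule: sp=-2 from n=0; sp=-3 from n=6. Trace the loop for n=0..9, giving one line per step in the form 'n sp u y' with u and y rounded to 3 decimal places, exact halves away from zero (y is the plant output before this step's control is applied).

(exact arithmetic carried between steps; '≈' marks a value shown rounded to 6 d.p. or computed from one; I and e_prev carry over from the previous line; the table rounds u and y to 3 d.p., halves away from zero)
n=0: y=0, sp=-2, e=sp−y=-2; I=-2, D=e−e_prev=-2; u=1·(-2)+2·(-2)+2·(-2)=-10; next y=4/5·0+1/4·(-10)=-2.5
n=1: y=-2.5, sp=-2, e=sp−y=0.5; I=-1.5, D=e−e_prev=2.5; u=1·0.5+2·(-1.5)+2·2.5=2.5; next y=4/5·(-2.5)+1/4·2.5=-1.375
n=2: y=-1.375, sp=-2, e=sp−y=-0.625; I=-2.125, D=e−e_prev=-1.125; u=1·(-0.625)+2·(-2.125)+2·(-1.125)=-7.125; next y=4/5·(-1.375)+1/4·(-7.125)=-2.88125
n=3: y=-2.88125, sp=-2, e=sp−y=0.88125; I=-1.24375, D=e−e_prev=1.50625; u=1·0.88125+2·(-1.24375)+2·1.50625=1.40625; next y=4/5·(-2.88125)+1/4·1.40625≈-1.953438
n=4: y≈-1.953438, sp=-2, e=sp−y≈-0.046563; I≈-1.290313, D=e−e_prev≈-0.927813; u=1·(-0.046563)+2·(-1.290313)+2·(-0.927813)≈-4.482813; next y=4/5·(-1.953438)+1/4·(-4.482813)≈-2.683453
n=5: y≈-2.683453, sp=-2, e=sp−y≈0.683453; I≈-0.606859, D=e−e_prev≈0.730016; u=1·0.683453+2·(-0.606859)+2·0.730016≈0.929766; next y=4/5·(-2.683453)+1/4·0.929766≈-1.914321
n=6: y≈-1.914321, sp=-3, e=sp−y≈-1.085679; I≈-1.692538, D=e−e_prev≈-1.769132; u=1·(-1.085679)+2·(-1.692538)+2·(-1.769132)≈-8.009020; next y=4/5·(-1.914321)+1/4·(-8.009020)≈-3.533712
n=7: y≈-3.533712, sp=-3, e=sp−y≈0.533712; I≈-1.158827, D=e−e_prev≈1.619391; u=1·0.533712+2·(-1.158827)+2·1.619391≈1.454840; next y=4/5·(-3.533712)+1/4·1.454840≈-2.463259
n=8: y≈-2.463259, sp=-3, e=sp−y≈-0.536741; I≈-1.695567, D=e−e_prev≈-1.070452; u=1·(-0.536741)+2·(-1.695567)+2·(-1.070452)≈-6.068780; next y=4/5·(-2.463259)+1/4·(-6.068780)≈-3.487802
n=9: y≈-3.487802, sp=-3, e=sp−y≈0.487802; I≈-1.207765, D=e−e_prev≈1.024543; u=1·0.487802+2·(-1.207765)+2·1.024543≈0.121359; next y=4/5·(-3.487802)+1/4·0.121359≈-2.759902

0 -2 -10.000 0.000
1 -2 2.500 -2.500
2 -2 -7.125 -1.375
3 -2 1.406 -2.881
4 -2 -4.483 -1.953
5 -2 0.930 -2.683
6 -3 -8.009 -1.914
7 -3 1.455 -3.534
8 -3 -6.069 -2.463
9 -3 0.121 -3.488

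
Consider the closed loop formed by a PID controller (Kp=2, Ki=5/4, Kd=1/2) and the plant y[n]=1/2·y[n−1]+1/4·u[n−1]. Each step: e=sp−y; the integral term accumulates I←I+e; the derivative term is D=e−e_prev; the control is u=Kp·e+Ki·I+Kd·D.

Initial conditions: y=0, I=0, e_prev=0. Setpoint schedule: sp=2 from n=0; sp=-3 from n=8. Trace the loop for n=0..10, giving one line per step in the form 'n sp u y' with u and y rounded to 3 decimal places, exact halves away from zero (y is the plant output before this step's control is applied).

(exact arithmetic carried between steps; '≈' marks a value shown rounded to 6 d.p. or computed from one; I and e_prev carry over from the previous line; the table rounds u and y to 3 d.p., halves away from zero)
n=0: y=0, sp=2, e=sp−y=2; I=2, D=e−e_prev=2; u=2·2+5/4·2+1/2·2=7.5; next y=1/2·0+1/4·7.5=1.875
n=1: y=1.875, sp=2, e=sp−y=0.125; I=2.125, D=e−e_prev=-1.875; u=2·0.125+5/4·2.125+1/2·(-1.875)=1.96875; next y=1/2·1.875+1/4·1.96875≈1.429688
n=2: y≈1.429688, sp=2, e=sp−y≈0.570313; I≈2.695313, D=e−e_prev≈0.445313; u=2·0.570313+5/4·2.695313+1/2·0.445313≈4.732422; next y=1/2·1.429688+1/4·4.732422≈1.897949
n=3: y≈1.897949, sp=2, e=sp−y≈0.102051; I≈2.797363, D=e−e_prev≈-0.468262; u=2·0.102051+5/4·2.797363+1/2·(-0.468262)≈3.466675; next y=1/2·1.897949+1/4·3.466675≈1.815643
n=4: y≈1.815643, sp=2, e=sp−y≈0.184357; I≈2.981720, D=e−e_prev≈0.082306; u=2·0.184357+5/4·2.981720+1/2·0.082306≈4.137016; next y=1/2·1.815643+1/4·4.137016≈1.942076
n=5: y≈1.942076, sp=2, e=sp−y≈0.057924; I≈3.039644, D=e−e_prev≈-0.126432; u=2·0.057924+5/4·3.039644+1/2·(-0.126432)≈3.852188; next y=1/2·1.942076+1/4·3.852188≈1.934085
n=6: y≈1.934085, sp=2, e=sp−y≈0.065915; I≈3.105559, D=e−e_prev≈0.007991; u=2·0.065915+5/4·3.105559+1/2·0.007991≈4.017775; next y=1/2·1.934085+1/4·4.017775≈1.971486
n=7: y≈1.971486, sp=2, e=sp−y≈0.028514; I≈3.134073, D=e−e_prev≈-0.037401; u=2·0.028514+5/4·3.134073+1/2·(-0.037401)≈3.955918; next y=1/2·1.971486+1/4·3.955918≈1.974723
n=8: y≈1.974723, sp=-3, e=sp−y≈-4.974723; I≈-1.840649, D=e−e_prev≈-5.003237; u=2·(-4.974723)+5/4·(-1.840649)+1/2·(-5.003237)≈-14.751876; next y=1/2·1.974723+1/4·(-14.751876)≈-2.700608
n=9: y≈-2.700608, sp=-3, e=sp−y≈-0.299392; I≈-2.140042, D=e−e_prev≈4.675330; u=2·(-0.299392)+5/4·(-2.140042)+1/2·4.675330≈-0.936172; next y=1/2·(-2.700608)+1/4·(-0.936172)≈-1.584347
n=10: y≈-1.584347, sp=-3, e=sp−y≈-1.415653; I≈-3.555695, D=e−e_prev≈-1.116261; u=2·(-1.415653)+5/4·(-3.555695)+1/2·(-1.116261)≈-7.834056; next y=1/2·(-1.584347)+1/4·(-7.834056)≈-2.750687

0 2 7.500 0.000
1 2 1.969 1.875
2 2 4.732 1.430
3 2 3.467 1.898
4 2 4.137 1.816
5 2 3.852 1.942
6 2 4.018 1.934
7 2 3.956 1.971
8 -3 -14.752 1.975
9 -3 -0.936 -2.701
10 -3 -7.834 -1.584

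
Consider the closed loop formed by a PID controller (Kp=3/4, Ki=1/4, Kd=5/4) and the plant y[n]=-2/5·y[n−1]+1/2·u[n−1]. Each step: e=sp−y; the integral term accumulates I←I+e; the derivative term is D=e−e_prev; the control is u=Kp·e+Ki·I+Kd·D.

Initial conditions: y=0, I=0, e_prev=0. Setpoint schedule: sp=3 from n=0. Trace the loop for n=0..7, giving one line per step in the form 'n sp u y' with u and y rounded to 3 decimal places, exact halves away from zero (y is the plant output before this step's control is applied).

0 3 6.750 0.000
1 3 -3.844 3.375
2 3 15.237 -3.272
3 3 -18.952 8.927
4 3 44.256 -13.047
5 3 -70.085 27.347
6 3 139.308 -45.981
7 3 -241.668 88.046

(exact arithmetic carried between steps; '≈' marks a value shown rounded to 6 d.p. or computed from one; I and e_prev carry over from the previous line; the table rounds u and y to 3 d.p., halves away from zero)
n=0: y=0, sp=3, e=sp−y=3; I=3, D=e−e_prev=3; u=3/4·3+1/4·3+5/4·3=6.75; next y=-2/5·0+1/2·6.75=3.375
n=1: y=3.375, sp=3, e=sp−y=-0.375; I=2.625, D=e−e_prev=-3.375; u=3/4·(-0.375)+1/4·2.625+5/4·(-3.375)=-3.84375; next y=-2/5·3.375+1/2·(-3.84375)=-3.271875
n=2: y=-3.271875, sp=3, e=sp−y=6.271875; I=8.896875, D=e−e_prev=6.646875; u=3/4·6.271875+1/4·8.896875+5/4·6.646875≈15.236719; next y=-2/5·(-3.271875)+1/2·15.236719≈8.927109
n=3: y≈8.927109, sp=3, e=sp−y≈-5.927109; I≈2.969766, D=e−e_prev≈-12.198984; u=3/4·(-5.927109)+1/4·2.969766+5/4·(-12.198984)≈-18.951621; next y=-2/5·8.927109+1/2·(-18.951621)≈-13.046654
n=4: y≈-13.046654, sp=3, e=sp−y≈16.046654; I≈19.016420, D=e−e_prev≈21.973764; u=3/4·16.046654+1/4·19.016420+5/4·21.973764≈44.256300; next y=-2/5·(-13.046654)+1/2·44.256300≈27.346812
n=5: y≈27.346812, sp=3, e=sp−y≈-24.346812; I≈-5.330392, D=e−e_prev≈-40.393466; u=3/4·(-24.346812)+1/4·(-5.330392)+5/4·(-40.393466)≈-70.084540; next y=-2/5·27.346812+1/2·(-70.084540)≈-45.980995
n=6: y≈-45.980995, sp=3, e=sp−y≈48.980995; I≈43.650603, D=e−e_prev≈73.327806; u=3/4·48.980995+1/4·43.650603+5/4·73.327806≈139.308155; next y=-2/5·(-45.980995)+1/2·139.308155≈88.046475
n=7: y≈88.046475, sp=3, e=sp−y≈-85.046475; I≈-41.395872, D=e−e_prev≈-134.027470; u=3/4·(-85.046475)+1/4·(-41.395872)+5/4·(-134.027470)≈-241.668161; next y=-2/5·88.046475+1/2·(-241.668161)≈-156.052671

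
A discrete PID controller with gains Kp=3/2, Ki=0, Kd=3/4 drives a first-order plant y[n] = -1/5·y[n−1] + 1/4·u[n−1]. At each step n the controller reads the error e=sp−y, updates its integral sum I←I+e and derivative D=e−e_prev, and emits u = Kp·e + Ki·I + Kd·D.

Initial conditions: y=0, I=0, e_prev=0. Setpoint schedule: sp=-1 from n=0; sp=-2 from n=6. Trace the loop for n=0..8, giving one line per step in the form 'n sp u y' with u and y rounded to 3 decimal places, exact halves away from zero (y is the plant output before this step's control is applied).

0 -1 -2.250 0.000
1 -1 -0.234 -0.563
2 -1 -2.043 0.054
3 -1 -0.286 -0.522
4 -1 -1.965 0.033
5 -1 -0.355 -0.498
6 -2 -4.148 0.011
7 -2 -0.654 -1.039
8 -2 -3.879 0.044

(exact arithmetic carried between steps; '≈' marks a value shown rounded to 6 d.p. or computed from one; I and e_prev carry over from the previous line; the table rounds u and y to 3 d.p., halves away from zero)
n=0: y=0, sp=-1, e=sp−y=-1; I=-1, D=e−e_prev=-1; u=3/2·(-1)+0·(-1)+3/4·(-1)=-2.25; next y=-1/5·0+1/4·(-2.25)=-0.5625
n=1: y=-0.5625, sp=-1, e=sp−y=-0.4375; I=-1.4375, D=e−e_prev=0.5625; u=3/2·(-0.4375)+0·(-1.4375)+3/4·0.5625=-0.234375; next y=-1/5·(-0.5625)+1/4·(-0.234375)≈0.053906
n=2: y≈0.053906, sp=-1, e=sp−y≈-1.053906; I≈-2.491406, D=e−e_prev≈-0.616406; u=3/2·(-1.053906)+0·(-2.491406)+3/4·(-0.616406)≈-2.043164; next y=-1/5·0.053906+1/4·(-2.043164)≈-0.521572
n=3: y≈-0.521572, sp=-1, e=sp−y≈-0.478428; I≈-2.969834, D=e−e_prev≈0.575479; u=3/2·(-0.478428)+0·(-2.969834)+3/4·0.575479≈-0.286033; next y=-1/5·(-0.521572)+1/4·(-0.286033)≈0.032806
n=4: y≈0.032806, sp=-1, e=sp−y≈-1.032806; I≈-4.002640, D=e−e_prev≈-0.554379; u=3/2·(-1.032806)+0·(-4.002640)+3/4·(-0.554379)≈-1.964993; next y=-1/5·0.032806+1/4·(-1.964993)≈-0.497810
n=5: y≈-0.497810, sp=-1, e=sp−y≈-0.502190; I≈-4.504831, D=e−e_prev≈0.530616; u=3/2·(-0.502190)+0·(-4.504831)+3/4·0.530616≈-0.355324; next y=-1/5·(-0.497810)+1/4·(-0.355324)≈0.010731
n=6: y≈0.010731, sp=-2, e=sp−y≈-2.010731; I≈-6.515562, D=e−e_prev≈-1.508541; u=3/2·(-2.010731)+0·(-6.515562)+3/4·(-1.508541)≈-4.147502; next y=-1/5·0.010731+1/4·(-4.147502)≈-1.039022
n=7: y≈-1.039022, sp=-2, e=sp−y≈-0.960978; I≈-7.476540, D=e−e_prev≈1.049753; u=3/2·(-0.960978)+0·(-7.476540)+3/4·1.049753≈-0.654153; next y=-1/5·(-1.039022)+1/4·(-0.654153)≈0.044266
n=8: y≈0.044266, sp=-2, e=sp−y≈-2.044266; I≈-9.520806, D=e−e_prev≈-1.083288; u=3/2·(-2.044266)+0·(-9.520806)+3/4·(-1.083288)≈-3.878865; next y=-1/5·0.044266+1/4·(-3.878865)≈-0.978569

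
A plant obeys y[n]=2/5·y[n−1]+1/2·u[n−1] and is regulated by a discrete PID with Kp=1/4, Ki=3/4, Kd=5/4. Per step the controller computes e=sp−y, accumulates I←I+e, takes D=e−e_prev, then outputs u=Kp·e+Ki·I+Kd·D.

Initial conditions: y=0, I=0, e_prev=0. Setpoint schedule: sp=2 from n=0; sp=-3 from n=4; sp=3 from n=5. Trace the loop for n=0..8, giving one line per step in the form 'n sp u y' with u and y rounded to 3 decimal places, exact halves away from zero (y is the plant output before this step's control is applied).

0 2 4.500 0.000
1 2 -1.563 2.250
2 2 5.858 0.119
3 2 -1.825 2.976
4 -3 -4.164 0.278
5 3 14.814 -1.971
6 3 -11.095 6.619
7 3 18.345 -2.900
8 3 -13.682 8.013

(exact arithmetic carried between steps; '≈' marks a value shown rounded to 6 d.p. or computed from one; I and e_prev carry over from the previous line; the table rounds u and y to 3 d.p., halves away from zero)
n=0: y=0, sp=2, e=sp−y=2; I=2, D=e−e_prev=2; u=1/4·2+3/4·2+5/4·2=4.5; next y=2/5·0+1/2·4.5=2.25
n=1: y=2.25, sp=2, e=sp−y=-0.25; I=1.75, D=e−e_prev=-2.25; u=1/4·(-0.25)+3/4·1.75+5/4·(-2.25)=-1.5625; next y=2/5·2.25+1/2·(-1.5625)=0.11875
n=2: y=0.11875, sp=2, e=sp−y=1.88125; I=3.63125, D=e−e_prev=2.13125; u=1/4·1.88125+3/4·3.63125+5/4·2.13125≈5.857813; next y=2/5·0.11875+1/2·5.857813≈2.976406
n=3: y≈2.976406, sp=2, e=sp−y≈-0.976406; I≈2.654844, D=e−e_prev≈-2.857656; u=1/4·(-0.976406)+3/4·2.654844+5/4·(-2.857656)≈-1.825039; next y=2/5·2.976406+1/2·(-1.825039)≈0.278043
n=4: y≈0.278043, sp=-3, e=sp−y≈-3.278043; I≈-0.623199, D=e−e_prev≈-2.301637; u=1/4·(-3.278043)+3/4·(-0.623199)+5/4·(-2.301637)≈-4.163956; next y=2/5·0.278043+1/2·(-4.163956)≈-1.970761
n=5: y≈-1.970761, sp=3, e=sp−y≈4.970761; I≈4.347562, D=e−e_prev≈8.248804; u=1/4·4.970761+3/4·4.347562+5/4·8.248804≈14.814366; next y=2/5·(-1.970761)+1/2·14.814366≈6.618879
n=6: y≈6.618879, sp=3, e=sp−y≈-3.618879; I≈0.728683, D=e−e_prev≈-8.589640; u=1/4·(-3.618879)+3/4·0.728683+5/4·(-8.589640)≈-11.095257; next y=2/5·6.618879+1/2·(-11.095257)≈-2.900077
n=7: y≈-2.900077, sp=3, e=sp−y≈5.900077; I≈6.628760, D=e−e_prev≈9.518956; u=1/4·5.900077+3/4·6.628760+5/4·9.518956≈18.345284; next y=2/5·(-2.900077)+1/2·18.345284≈8.012611
n=8: y≈8.012611, sp=3, e=sp−y≈-5.012611; I≈1.616149, D=e−e_prev≈-10.912688; u=1/4·(-5.012611)+3/4·1.616149+5/4·(-10.912688)≈-13.681901; next y=2/5·8.012611+1/2·(-13.681901)≈-3.635906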